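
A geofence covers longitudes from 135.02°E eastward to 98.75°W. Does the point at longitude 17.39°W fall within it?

No

Band width going east from +135.02° to -98.75°: ((-98.75 − 135.02) mod 360) = 126.23°.
Offset of -17.39° east of the west edge: ((-17.39 − 135.02) mod 360) = 207.59°.
207.59° > 126.23° ⇒ outside.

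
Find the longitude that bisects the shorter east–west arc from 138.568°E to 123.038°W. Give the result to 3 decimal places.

Signed shortest Δλ from +138.568° to -123.038° is +98.394°.
Midpoint longitude = +138.568° + (+98.394°)/2 = +138.568° + 49.197° = +187.765°.
Normalise into (−180°, 180°]: -172.235°.
(The naïve average (+138.568 + -123.038)/2 = 7.765° is on the wrong side of the globe.)

172.235°W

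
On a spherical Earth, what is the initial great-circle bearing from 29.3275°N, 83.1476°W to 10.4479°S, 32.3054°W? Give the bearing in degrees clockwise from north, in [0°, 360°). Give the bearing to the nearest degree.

121°

Δλ = -32.3054 − -83.1476 = 50.8422°.
θ = atan2( sin Δλ · cos φ₂ , cos φ₁ · sin φ₂ − sin φ₁ · cos φ₂ · cos Δλ )
  = atan2(0.76255, -0.46226) = 121.224° → normalised to [0°, 360°): 121.224°.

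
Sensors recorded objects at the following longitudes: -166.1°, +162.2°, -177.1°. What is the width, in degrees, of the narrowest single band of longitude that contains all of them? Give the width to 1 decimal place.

Sort the longitudes: -177.1°, -166.1°, +162.2°.
Eastward gaps between consecutive values (wrapping around): 11.0°, 328.3°, 20.7°.
Largest gap = 328.3° ⇒ minimal covering band is its complement: 360° − 328.3° = 31.7°.
Band runs from +162.2° eastward to -166.1°, crossing the antimeridian.

31.7°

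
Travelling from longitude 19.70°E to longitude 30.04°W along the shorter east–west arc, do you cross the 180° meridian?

Signed shortest Δλ = ((-30.04 − 19.70 + 180) mod 360) − 180 = -49.74°.
Going west by 49.74° from +19.70° reaches -30.04° without touching 180°.

No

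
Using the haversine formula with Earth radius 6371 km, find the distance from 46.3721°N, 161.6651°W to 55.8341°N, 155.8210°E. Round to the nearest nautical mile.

Δλ = 155.8210 − -161.6651 = 317.4861°; wrapped into (−180°, 180°]: -42.5139°.
Δφ = 55.8341 − 46.3721 = 9.4620°.
a = sin²(Δφ/2) + cos φ₁ · cos φ₂ · sin²(Δλ/2) = 0.057735.
c = 2·atan2(√a, √(1−a)) = 0.48531 rad → d = 6371·c ≈ 3091.90 km ≈ 1669.49 nmi.

1669 nmi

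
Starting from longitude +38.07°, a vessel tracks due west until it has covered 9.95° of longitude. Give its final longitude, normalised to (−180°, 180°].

Start at +38.07°; shift −9.95° → +28.12°.
+28.12° already lies in (−180°, 180°].

+28.12°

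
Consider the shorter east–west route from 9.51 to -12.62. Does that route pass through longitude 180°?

No

Signed shortest Δλ = ((-12.62 − 9.51 + 180) mod 360) − 180 = -22.13°.
Going west by 22.13° from +9.51° reaches -12.62° without touching 180°.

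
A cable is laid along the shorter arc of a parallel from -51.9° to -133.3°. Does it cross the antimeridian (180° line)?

No

Signed shortest Δλ = ((-133.3 − -51.9 + 180) mod 360) − 180 = -81.4°.
Going west by 81.4° from -51.9° reaches -133.3° without touching 180°.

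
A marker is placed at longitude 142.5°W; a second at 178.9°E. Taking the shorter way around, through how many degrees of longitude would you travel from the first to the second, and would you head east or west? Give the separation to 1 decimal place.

Raw difference: 178.9 − -142.5 = 321.4°.
Normalise into (−180°, 180°]: 321.4° − 360° = -38.6°.
Negative ⇒ the second point lies to the west; separation 38.6°.

38.6° west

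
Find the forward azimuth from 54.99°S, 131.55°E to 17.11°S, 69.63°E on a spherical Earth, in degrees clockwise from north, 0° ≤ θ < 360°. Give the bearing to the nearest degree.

Δλ = 69.63 − 131.55 = -61.92°.
θ = atan2( sin Δλ · cos φ₂ , cos φ₁ · sin φ₂ − sin φ₁ · cos φ₂ · cos Δλ )
  = atan2(-0.84324, 0.19968) = -76.678° → normalised to [0°, 360°): 283.322°.

283°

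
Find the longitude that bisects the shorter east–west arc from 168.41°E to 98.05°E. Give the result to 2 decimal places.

Signed shortest Δλ from +168.41° to +98.05° is -70.36°.
Midpoint longitude = +168.41° + (-70.36°)/2 = +168.41° − 35.18° = +133.23°.

133.23°E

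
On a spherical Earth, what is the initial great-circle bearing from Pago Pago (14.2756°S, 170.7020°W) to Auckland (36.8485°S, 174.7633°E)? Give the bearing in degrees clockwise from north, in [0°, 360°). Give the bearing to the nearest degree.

Δλ = 174.7633 − -170.7020 = 345.4653°; wrapped into (−180°, 180°]: -14.5347°.
θ = atan2( sin Δλ · cos φ₂ , cos φ₁ · sin φ₂ − sin φ₁ · cos φ₂ · cos Δλ )
  = atan2(-0.20083, -0.39017) = -152.764° → normalised to [0°, 360°): 207.236°.

207°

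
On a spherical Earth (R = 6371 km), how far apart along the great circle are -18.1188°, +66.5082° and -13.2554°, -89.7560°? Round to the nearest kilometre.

15662 km

Δλ = -89.7560 − 66.5082 = -156.2642°.
Δφ = -13.2554 − -18.1188 = 4.8634°.
a = sin²(Δφ/2) + cos φ₁ · cos φ₂ · sin²(Δλ/2) = 0.887766.
c = 2·atan2(√a, √(1−a)) = 2.45836 rad → d = 6371·c ≈ 15662.18 km.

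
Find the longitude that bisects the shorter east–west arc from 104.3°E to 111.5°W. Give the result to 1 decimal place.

Signed shortest Δλ from +104.3° to -111.5° is +144.2°.
Midpoint longitude = +104.3° + (+144.2°)/2 = +104.3° + 72.1° = +176.4°.
(The naïve average (+104.3 + -111.5)/2 = -3.6° is on the wrong side of the globe.)

176.4°E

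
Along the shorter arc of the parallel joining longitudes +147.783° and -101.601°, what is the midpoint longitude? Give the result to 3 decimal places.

-156.909°

Signed shortest Δλ from +147.783° to -101.601° is +110.616°.
Midpoint longitude = +147.783° + (+110.616°)/2 = +147.783° + 55.308° = +203.091°.
Normalise into (−180°, 180°]: -156.909°.
(The naïve average (+147.783 + -101.601)/2 = 23.091° is on the wrong side of the globe.)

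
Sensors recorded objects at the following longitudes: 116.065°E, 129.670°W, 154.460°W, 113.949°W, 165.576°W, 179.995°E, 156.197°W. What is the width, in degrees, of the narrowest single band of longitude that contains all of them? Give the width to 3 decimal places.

Sort the longitudes: -165.576°, -156.197°, -154.460°, -129.670°, -113.949°, +116.065°, +179.995°.
Eastward gaps between consecutive values (wrapping around): 9.379°, 1.737°, 24.790°, 15.721°, 230.014°, 63.930°, 14.429°.
Largest gap = 230.014° ⇒ minimal covering band is its complement: 360° − 230.014° = 129.986°.
Band runs from +116.065° eastward to -113.949°, crossing the antimeridian.

129.986°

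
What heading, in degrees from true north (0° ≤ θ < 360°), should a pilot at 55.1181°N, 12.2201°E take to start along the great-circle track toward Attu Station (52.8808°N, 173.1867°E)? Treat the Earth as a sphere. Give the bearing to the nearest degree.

Δλ = 173.1867 − 12.2201 = 160.9666°.
θ = atan2( sin Δλ · cos φ₂ , cos φ₁ · sin φ₂ − sin φ₁ · cos φ₂ · cos Δλ )
  = atan2(0.19680, 0.92400) = 12.024° → normalised to [0°, 360°): 12.024°.

12°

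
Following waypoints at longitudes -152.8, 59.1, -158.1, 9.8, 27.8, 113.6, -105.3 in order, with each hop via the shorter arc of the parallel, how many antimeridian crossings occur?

3

Leg 1: -152.8° → +59.1°, shortest Δλ = -148.1° (west) — crosses 180°.
Leg 2: +59.1° → -158.1°, shortest Δλ = 142.8° (east) — crosses 180°.
Leg 3: -158.1° → +9.8°, shortest Δλ = 167.9° (east) — does not cross 180°.
Leg 4: +9.8° → +27.8°, shortest Δλ = 18.0° (east) — does not cross 180°.
Leg 5: +27.8° → +113.6°, shortest Δλ = 85.8° (east) — does not cross 180°.
Leg 6: +113.6° → -105.3°, shortest Δλ = 141.1° (east) — crosses 180°.
Total crossings: 3.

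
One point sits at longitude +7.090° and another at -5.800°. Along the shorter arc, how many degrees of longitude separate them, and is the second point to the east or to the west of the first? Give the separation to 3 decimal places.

12.890° west

Raw difference: -5.800 − 7.090 = -12.89°.
Normalise into (−180°, 180°]: -12.89° stays -12.89°.
Negative ⇒ the second point lies to the west; separation 12.890°.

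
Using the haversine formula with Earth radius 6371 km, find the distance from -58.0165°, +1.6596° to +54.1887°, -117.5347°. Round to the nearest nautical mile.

8828 nmi

Δλ = -117.5347 − 1.6596 = -119.1943°.
Δφ = 54.1887 − -58.0165 = 112.2052°.
a = sin²(Δφ/2) + cos φ₁ · cos φ₂ · sin²(Δλ/2) = 0.919509.
c = 2·atan2(√a, √(1−a)) = 2.56627 rad → d = 6371·c ≈ 16349.73 km ≈ 8828.15 nmi.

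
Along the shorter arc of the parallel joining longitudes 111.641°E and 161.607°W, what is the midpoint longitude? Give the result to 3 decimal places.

155.017°E

Signed shortest Δλ from +111.641° to -161.607° is +86.752°.
Midpoint longitude = +111.641° + (+86.752°)/2 = +111.641° + 43.376° = +155.017°.
(The naïve average (+111.641 + -161.607)/2 = -24.983° is on the wrong side of the globe.)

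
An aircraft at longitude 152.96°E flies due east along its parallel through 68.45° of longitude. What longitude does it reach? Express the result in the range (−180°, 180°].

138.59°W

Start at +152.96°; shift +68.45° → +221.41°.
+221.41° lies outside (−180°, 180°]; subtract 360° → -138.59°.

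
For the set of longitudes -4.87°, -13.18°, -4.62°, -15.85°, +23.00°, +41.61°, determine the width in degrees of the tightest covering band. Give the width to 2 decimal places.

57.46°

Sort the longitudes: -15.85°, -13.18°, -4.87°, -4.62°, +23.00°, +41.61°.
Eastward gaps between consecutive values (wrapping around): 2.67°, 8.31°, 0.25°, 27.62°, 18.61°, 302.54°.
Largest gap = 302.54° ⇒ minimal covering band is its complement: 360° − 302.54° = 57.46°.
Band runs from -15.85° eastward to +41.61°.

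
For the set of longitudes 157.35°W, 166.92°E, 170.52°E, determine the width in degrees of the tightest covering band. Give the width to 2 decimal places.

Sort the longitudes: -157.35°, +166.92°, +170.52°.
Eastward gaps between consecutive values (wrapping around): 324.27°, 3.60°, 32.13°.
Largest gap = 324.27° ⇒ minimal covering band is its complement: 360° − 324.27° = 35.73°.
Band runs from +166.92° eastward to -157.35°, crossing the antimeridian.

35.73°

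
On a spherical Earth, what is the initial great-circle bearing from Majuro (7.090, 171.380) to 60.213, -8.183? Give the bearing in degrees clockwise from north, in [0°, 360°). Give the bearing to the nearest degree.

Δλ = -8.183 − 171.380 = -179.563°.
θ = atan2( sin Δλ · cos φ₂ , cos φ₁ · sin φ₂ − sin φ₁ · cos φ₂ · cos Δλ )
  = atan2(-0.00379, 0.92256) = -0.235° → normalised to [0°, 360°): 359.765°.
To the nearest degree that is 360°, which in [0°, 360°) is written 0°.

0°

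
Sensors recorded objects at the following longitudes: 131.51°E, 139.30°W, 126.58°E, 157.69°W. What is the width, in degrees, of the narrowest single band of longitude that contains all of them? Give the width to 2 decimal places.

Sort the longitudes: -157.69°, -139.30°, +126.58°, +131.51°.
Eastward gaps between consecutive values (wrapping around): 18.39°, 265.88°, 4.93°, 70.80°.
Largest gap = 265.88° ⇒ minimal covering band is its complement: 360° − 265.88° = 94.12°.
Band runs from +126.58° eastward to -139.30°, crossing the antimeridian.

94.12°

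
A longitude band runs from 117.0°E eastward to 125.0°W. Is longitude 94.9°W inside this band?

No

Band width going east from +117.0° to -125.0°: ((-125.0 − 117.0) mod 360) = 118.0°.
Offset of -94.9° east of the west edge: ((-94.9 − 117.0) mod 360) = 148.1°.
148.1° > 118.0° ⇒ outside.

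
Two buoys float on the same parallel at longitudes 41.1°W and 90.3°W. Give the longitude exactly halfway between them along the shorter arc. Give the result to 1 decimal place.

Signed shortest Δλ from -41.1° to -90.3° is -49.2°.
Midpoint longitude = -41.1° + (-49.2°)/2 = -41.1° − 24.6° = -65.7°.

65.7°W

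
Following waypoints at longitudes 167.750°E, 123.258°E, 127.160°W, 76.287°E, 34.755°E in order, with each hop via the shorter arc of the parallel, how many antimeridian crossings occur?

Leg 1: +167.750° → +123.258°, shortest Δλ = -44.492° (west) — does not cross 180°.
Leg 2: +123.258° → -127.160°, shortest Δλ = 109.582° (east) — crosses 180°.
Leg 3: -127.160° → +76.287°, shortest Δλ = -156.553° (west) — crosses 180°.
Leg 4: +76.287° → +34.755°, shortest Δλ = -41.532° (west) — does not cross 180°.
Total crossings: 2.

2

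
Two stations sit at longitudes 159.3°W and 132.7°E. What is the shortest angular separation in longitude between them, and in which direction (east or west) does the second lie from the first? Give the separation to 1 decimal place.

Raw difference: 132.7 − -159.3 = 292.0°.
Normalise into (−180°, 180°]: 292.0° − 360° = -68.0°.
Negative ⇒ the second point lies to the west; separation 68.0°.

68.0° west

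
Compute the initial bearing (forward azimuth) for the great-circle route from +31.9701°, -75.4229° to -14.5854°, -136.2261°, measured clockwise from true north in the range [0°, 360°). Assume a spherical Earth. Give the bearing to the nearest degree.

Δλ = -136.2261 − -75.4229 = -60.8032°.
θ = atan2( sin Δλ · cos φ₂ , cos φ₁ · sin φ₂ − sin φ₁ · cos φ₂ · cos Δλ )
  = atan2(-0.84482, -0.46359) = -118.756° → normalised to [0°, 360°): 241.244°.

241°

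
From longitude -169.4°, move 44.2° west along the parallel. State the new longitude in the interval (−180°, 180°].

+146.4°

Start at -169.4°; shift −44.2° → -213.6°.
-213.6° lies outside (−180°, 180°]; add 360° → +146.4°.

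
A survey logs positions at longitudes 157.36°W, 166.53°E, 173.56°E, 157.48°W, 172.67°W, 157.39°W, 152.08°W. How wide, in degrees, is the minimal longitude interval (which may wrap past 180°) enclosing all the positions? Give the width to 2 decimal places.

41.39°

Sort the longitudes: -172.67°, -157.48°, -157.39°, -157.36°, -152.08°, +166.53°, +173.56°.
Eastward gaps between consecutive values (wrapping around): 15.19°, 0.09°, 0.03°, 5.28°, 318.61°, 7.03°, 13.77°.
Largest gap = 318.61° ⇒ minimal covering band is its complement: 360° − 318.61° = 41.39°.
Band runs from +166.53° eastward to -152.08°, crossing the antimeridian.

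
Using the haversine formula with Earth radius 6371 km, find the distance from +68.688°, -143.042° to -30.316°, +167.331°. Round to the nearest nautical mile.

Δλ = 167.331 − -143.042 = 310.373°; wrapped into (−180°, 180°]: -49.627°.
Δφ = -30.316 − 68.688 = -99.004°.
a = sin²(Δφ/2) + cos φ₁ · cos φ₂ · sin²(Δλ/2) = 0.633509.
c = 2·atan2(√a, √(1−a)) = 1.84109 rad → d = 6371·c ≈ 11729.60 km ≈ 6333.48 nmi.

6333 nmi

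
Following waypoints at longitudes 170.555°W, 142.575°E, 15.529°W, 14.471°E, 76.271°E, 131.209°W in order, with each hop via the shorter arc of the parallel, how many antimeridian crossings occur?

2

Leg 1: -170.555° → +142.575°, shortest Δλ = -46.87° (west) — crosses 180°.
Leg 2: +142.575° → -15.529°, shortest Δλ = -158.104° (west) — does not cross 180°.
Leg 3: -15.529° → +14.471°, shortest Δλ = 30.0° (east) — does not cross 180°.
Leg 4: +14.471° → +76.271°, shortest Δλ = 61.8° (east) — does not cross 180°.
Leg 5: +76.271° → -131.209°, shortest Δλ = 152.52° (east) — crosses 180°.
Total crossings: 2.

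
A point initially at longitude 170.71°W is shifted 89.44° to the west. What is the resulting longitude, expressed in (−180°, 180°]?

Start at -170.71°; shift −89.44° → -260.15°.
-260.15° lies outside (−180°, 180°]; add 360° → +99.85°.

99.85°E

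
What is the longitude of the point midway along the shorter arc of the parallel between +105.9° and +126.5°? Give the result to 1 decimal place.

+116.2°

Signed shortest Δλ from +105.9° to +126.5° is +20.6°.
Midpoint longitude = +105.9° + (+20.6°)/2 = +105.9° + 10.3° = +116.2°.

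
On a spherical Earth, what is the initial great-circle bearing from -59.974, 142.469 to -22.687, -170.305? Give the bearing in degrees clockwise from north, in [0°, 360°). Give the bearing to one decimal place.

Δλ = -170.305 − 142.469 = -312.774°; wrapped into (−180°, 180°]: 47.226°.
θ = atan2( sin Δλ · cos φ₂ , cos φ₁ · sin φ₂ − sin φ₁ · cos φ₂ · cos Δλ )
  = atan2(0.67724, 0.34948) = 62.705° → normalised to [0°, 360°): 62.705°.

62.7°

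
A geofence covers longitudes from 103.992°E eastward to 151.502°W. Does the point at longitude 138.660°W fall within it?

No

Band width going east from +103.992° to -151.502°: ((-151.502 − 103.992) mod 360) = 104.506°.
Offset of -138.660° east of the west edge: ((-138.660 − 103.992) mod 360) = 117.348°.
117.348° > 104.506° ⇒ outside.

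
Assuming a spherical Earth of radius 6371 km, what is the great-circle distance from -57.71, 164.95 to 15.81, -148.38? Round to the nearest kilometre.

9226 km

Δλ = -148.38 − 164.95 = -313.33°; wrapped into (−180°, 180°]: 46.67°.
Δφ = 15.81 − -57.71 = 73.52°.
a = sin²(Δφ/2) + cos φ₁ · cos φ₂ · sin²(Δλ/2) = 0.438806.
c = 2·atan2(√a, √(1−a)) = 1.44810 rad → d = 6371·c ≈ 9225.85 km.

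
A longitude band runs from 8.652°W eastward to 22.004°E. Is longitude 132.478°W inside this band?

No

Band width going east from -8.652° to +22.004°: ((22.004 − -8.652) mod 360) = 30.656°.
Offset of -132.478° east of the west edge: ((-132.478 − -8.652) mod 360) = 236.174°.
236.174° > 30.656° ⇒ outside.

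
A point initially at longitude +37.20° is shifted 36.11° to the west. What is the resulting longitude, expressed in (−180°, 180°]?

+1.09°

Start at +37.20°; shift −36.11° → +1.09°.
+1.09° already lies in (−180°, 180°].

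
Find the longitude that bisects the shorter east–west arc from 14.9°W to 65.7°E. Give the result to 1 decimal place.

25.4°E

Signed shortest Δλ from -14.9° to +65.7° is +80.6°.
Midpoint longitude = -14.9° + (+80.6°)/2 = -14.9° + 40.3° = +25.4°.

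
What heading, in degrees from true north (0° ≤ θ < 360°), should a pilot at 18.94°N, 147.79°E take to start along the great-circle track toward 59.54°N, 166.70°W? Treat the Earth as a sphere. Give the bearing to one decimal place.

Δλ = -166.70 − 147.79 = -314.49°; wrapped into (−180°, 180°]: 45.51°.
θ = atan2( sin Δλ · cos φ₂ , cos φ₁ · sin φ₂ − sin φ₁ · cos φ₂ · cos Δλ )
  = atan2(0.36163, 0.70001) = 27.322° → normalised to [0°, 360°): 27.322°.

27.3°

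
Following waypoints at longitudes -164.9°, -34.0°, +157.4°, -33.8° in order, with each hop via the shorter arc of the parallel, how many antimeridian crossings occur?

Leg 1: -164.9° → -34.0°, shortest Δλ = 130.9° (east) — does not cross 180°.
Leg 2: -34.0° → +157.4°, shortest Δλ = -168.6° (west) — crosses 180°.
Leg 3: +157.4° → -33.8°, shortest Δλ = 168.8° (east) — crosses 180°.
Total crossings: 2.

2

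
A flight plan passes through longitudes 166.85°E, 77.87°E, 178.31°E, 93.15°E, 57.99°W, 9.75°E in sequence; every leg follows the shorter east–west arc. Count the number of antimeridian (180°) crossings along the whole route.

Leg 1: +166.85° → +77.87°, shortest Δλ = -88.98° (west) — does not cross 180°.
Leg 2: +77.87° → +178.31°, shortest Δλ = 100.44° (east) — does not cross 180°.
Leg 3: +178.31° → +93.15°, shortest Δλ = -85.16° (west) — does not cross 180°.
Leg 4: +93.15° → -57.99°, shortest Δλ = -151.14° (west) — does not cross 180°.
Leg 5: -57.99° → +9.75°, shortest Δλ = 67.74° (east) — does not cross 180°.
Total crossings: 0.

0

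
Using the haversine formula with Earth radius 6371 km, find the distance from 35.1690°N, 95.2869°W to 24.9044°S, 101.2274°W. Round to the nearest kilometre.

Δλ = -101.2274 − -95.2869 = -5.9405°.
Δφ = -24.9044 − 35.1690 = -60.0734°.
a = sin²(Δφ/2) + cos φ₁ · cos φ₂ · sin²(Δλ/2) = 0.252546.
c = 2·atan2(√a, √(1−a)) = 1.05307 rad → d = 6371·c ≈ 6709.09 km.

6709 km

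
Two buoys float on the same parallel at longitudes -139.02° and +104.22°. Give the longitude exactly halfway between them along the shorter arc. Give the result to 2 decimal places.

+162.60°

Signed shortest Δλ from -139.02° to +104.22° is -116.76°.
Midpoint longitude = -139.02° + (-116.76°)/2 = -139.02° − 58.38° = -197.40°.
Normalise into (−180°, 180°]: +162.60°.
(The naïve average (-139.02 + +104.22)/2 = -17.4° is on the wrong side of the globe.)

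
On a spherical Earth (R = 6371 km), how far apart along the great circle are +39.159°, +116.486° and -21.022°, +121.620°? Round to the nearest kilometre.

Δλ = 121.620 − 116.486 = 5.134°.
Δφ = -21.022 − 39.159 = -60.181°.
a = sin²(Δφ/2) + cos φ₁ · cos φ₂ · sin²(Δλ/2) = 0.252821.
c = 2·atan2(√a, √(1−a)) = 1.05370 rad → d = 6371·c ≈ 6713.12 km.

6713 km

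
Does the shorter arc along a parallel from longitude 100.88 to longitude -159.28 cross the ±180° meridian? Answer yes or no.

Naïve |-159.28 − 100.88| = 260.16° > 180°, so the shorter arc goes the other way round — across 180°.
Signed shortest Δλ = ((-159.28 − 100.88 + 180) mod 360) − 180 = 99.84°.
Going east by 99.84° from +100.88° passes through 180° before reaching -159.28°.

Yes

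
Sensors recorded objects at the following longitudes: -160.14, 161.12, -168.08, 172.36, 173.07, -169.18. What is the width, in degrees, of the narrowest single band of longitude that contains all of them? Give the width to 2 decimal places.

Sort the longitudes: -169.18°, -168.08°, -160.14°, +161.12°, +172.36°, +173.07°.
Eastward gaps between consecutive values (wrapping around): 1.10°, 7.94°, 321.26°, 11.24°, 0.71°, 17.75°.
Largest gap = 321.26° ⇒ minimal covering band is its complement: 360° − 321.26° = 38.74°.
Band runs from +161.12° eastward to -160.14°, crossing the antimeridian.

38.74°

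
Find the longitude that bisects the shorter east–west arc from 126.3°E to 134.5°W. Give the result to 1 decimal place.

175.9°E

Signed shortest Δλ from +126.3° to -134.5° is +99.2°.
Midpoint longitude = +126.3° + (+99.2°)/2 = +126.3° + 49.6° = +175.9°.
(The naïve average (+126.3 + -134.5)/2 = -4.1° is on the wrong side of the globe.)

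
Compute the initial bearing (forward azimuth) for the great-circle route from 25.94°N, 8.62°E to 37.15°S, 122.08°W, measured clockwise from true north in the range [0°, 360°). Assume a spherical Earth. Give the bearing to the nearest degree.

Δλ = -122.08 − 8.62 = -130.70°.
θ = atan2( sin Δλ · cos φ₂ , cos φ₁ · sin φ₂ − sin φ₁ · cos φ₂ · cos Δλ )
  = atan2(-0.60428, -0.31570) = -117.585° → normalised to [0°, 360°): 242.415°.

242°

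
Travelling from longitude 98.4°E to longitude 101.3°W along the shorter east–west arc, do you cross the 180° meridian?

Naïve |-101.3 − 98.4| = 199.7° > 180°, so the shorter arc goes the other way round — across 180°.
Signed shortest Δλ = ((-101.3 − 98.4 + 180) mod 360) − 180 = 160.3°.
Going east by 160.3° from +98.4° passes through 180° before reaching -101.3°.

Yes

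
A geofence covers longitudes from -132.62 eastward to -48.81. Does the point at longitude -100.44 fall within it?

Band width going east from -132.62° to -48.81°: ((-48.81 − -132.62) mod 360) = 83.81°.
Offset of -100.44° east of the west edge: ((-100.44 − -132.62) mod 360) = 32.18°.
32.18° ≤ 83.81° ⇒ inside.

Yes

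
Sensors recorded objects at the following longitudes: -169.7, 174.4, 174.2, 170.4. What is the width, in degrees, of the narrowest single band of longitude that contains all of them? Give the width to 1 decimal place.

19.9°

Sort the longitudes: -169.7°, +170.4°, +174.2°, +174.4°.
Eastward gaps between consecutive values (wrapping around): 340.1°, 3.8°, 0.2°, 15.9°.
Largest gap = 340.1° ⇒ minimal covering band is its complement: 360° − 340.1° = 19.9°.
Band runs from +170.4° eastward to -169.7°, crossing the antimeridian.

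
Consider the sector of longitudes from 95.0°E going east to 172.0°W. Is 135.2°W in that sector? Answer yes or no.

No

Band width going east from +95.0° to -172.0°: ((-172.0 − 95.0) mod 360) = 93.0°.
Offset of -135.2° east of the west edge: ((-135.2 − 95.0) mod 360) = 129.8°.
129.8° > 93.0° ⇒ outside.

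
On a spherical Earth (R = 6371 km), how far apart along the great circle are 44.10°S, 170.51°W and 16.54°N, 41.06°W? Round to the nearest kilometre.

Δλ = -41.06 − -170.51 = 129.45°.
Δφ = 16.54 − -44.10 = 60.64°.
a = sin²(Δφ/2) + cos φ₁ · cos φ₂ · sin²(Δλ/2) = 0.817768.
c = 2·atan2(√a, √(1−a)) = 2.25950 rad → d = 6371·c ≈ 14395.26 km.

14395 km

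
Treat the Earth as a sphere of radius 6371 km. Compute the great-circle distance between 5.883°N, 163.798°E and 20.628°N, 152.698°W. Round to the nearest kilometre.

Δλ = -152.698 − 163.798 = -316.496°; wrapped into (−180°, 180°]: 43.504°.
Δφ = 20.628 − 5.883 = 14.745°.
a = sin²(Δφ/2) + cos φ₁ · cos φ₂ · sin²(Δλ/2) = 0.144321.
c = 2·atan2(√a, √(1−a)) = 0.77937 rad → d = 6371·c ≈ 4965.35 km.

4965 km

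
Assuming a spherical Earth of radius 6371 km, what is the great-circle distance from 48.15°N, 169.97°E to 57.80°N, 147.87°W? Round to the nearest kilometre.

2962 km

Δλ = -147.87 − 169.97 = -317.84°; wrapped into (−180°, 180°]: 42.16°.
Δφ = 57.80 − 48.15 = 9.65°.
a = sin²(Δφ/2) + cos φ₁ · cos φ₂ · sin²(Δλ/2) = 0.053067.
c = 2·atan2(√a, √(1−a)) = 0.46490 rad → d = 6371·c ≈ 2961.88 km.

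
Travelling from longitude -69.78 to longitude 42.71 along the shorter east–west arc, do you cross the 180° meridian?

No

Signed shortest Δλ = ((42.71 − -69.78 + 180) mod 360) − 180 = 112.49°.
Going east by 112.49° from -69.78° reaches +42.71° without touching 180°.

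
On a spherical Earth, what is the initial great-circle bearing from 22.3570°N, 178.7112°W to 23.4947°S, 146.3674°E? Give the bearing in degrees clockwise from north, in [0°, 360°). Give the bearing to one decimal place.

Δλ = 146.3674 − -178.7112 = 325.0786°; wrapped into (−180°, 180°]: -34.9214°.
θ = atan2( sin Δλ · cos φ₂ , cos φ₁ · sin φ₂ − sin φ₁ · cos φ₂ · cos Δλ )
  = atan2(-0.52499, -0.65473) = -141.276° → normalised to [0°, 360°): 218.724°.

218.7°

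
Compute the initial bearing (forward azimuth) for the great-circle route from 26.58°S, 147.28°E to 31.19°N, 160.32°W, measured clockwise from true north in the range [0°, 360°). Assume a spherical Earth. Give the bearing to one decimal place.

44.2°

Δλ = -160.32 − 147.28 = -307.60°; wrapped into (−180°, 180°]: 52.40°.
θ = atan2( sin Δλ · cos φ₂ , cos φ₁ · sin φ₂ − sin φ₁ · cos φ₂ · cos Δλ )
  = atan2(0.67777, 0.69669) = 44.211° → normalised to [0°, 360°): 44.211°.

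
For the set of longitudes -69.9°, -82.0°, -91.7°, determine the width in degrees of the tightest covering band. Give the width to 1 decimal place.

Sort the longitudes: -91.7°, -82.0°, -69.9°.
Eastward gaps between consecutive values (wrapping around): 9.7°, 12.1°, 338.2°.
Largest gap = 338.2° ⇒ minimal covering band is its complement: 360° − 338.2° = 21.8°.
Band runs from -91.7° eastward to -69.9°.

21.8°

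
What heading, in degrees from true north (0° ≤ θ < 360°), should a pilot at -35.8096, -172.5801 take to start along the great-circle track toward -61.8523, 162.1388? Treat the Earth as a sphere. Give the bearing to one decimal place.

203.4°

Δλ = 162.1388 − -172.5801 = 334.7189°; wrapped into (−180°, 180°]: -25.2811°.
θ = atan2( sin Δλ · cos φ₂ , cos φ₁ · sin φ₂ − sin φ₁ · cos φ₂ · cos Δλ )
  = atan2(-0.20146, -0.46548) = -156.596° → normalised to [0°, 360°): 203.404°.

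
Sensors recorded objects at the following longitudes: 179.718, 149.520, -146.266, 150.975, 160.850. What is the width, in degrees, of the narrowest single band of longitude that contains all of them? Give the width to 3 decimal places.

64.214°

Sort the longitudes: -146.266°, +149.520°, +150.975°, +160.850°, +179.718°.
Eastward gaps between consecutive values (wrapping around): 295.786°, 1.455°, 9.875°, 18.868°, 34.016°.
Largest gap = 295.786° ⇒ minimal covering band is its complement: 360° − 295.786° = 64.214°.
Band runs from +149.520° eastward to -146.266°, crossing the antimeridian.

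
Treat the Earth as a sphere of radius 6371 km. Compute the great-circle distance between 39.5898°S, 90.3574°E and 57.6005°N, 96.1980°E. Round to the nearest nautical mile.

Δλ = 96.1980 − 90.3574 = 5.8406°.
Δφ = 57.6005 − -39.5898 = 97.1903°.
a = sin²(Δφ/2) + cos φ₁ · cos φ₂ · sin²(Δλ/2) = 0.563654.
c = 2·atan2(√a, √(1−a)) = 1.69845 rad → d = 6371·c ≈ 10820.83 km ≈ 5842.78 nmi.

5843 nmi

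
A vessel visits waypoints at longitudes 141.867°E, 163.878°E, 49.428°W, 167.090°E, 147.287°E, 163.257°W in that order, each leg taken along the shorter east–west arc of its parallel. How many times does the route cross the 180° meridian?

Leg 1: +141.867° → +163.878°, shortest Δλ = 22.011° (east) — does not cross 180°.
Leg 2: +163.878° → -49.428°, shortest Δλ = 146.694° (east) — crosses 180°.
Leg 3: -49.428° → +167.090°, shortest Δλ = -143.482° (west) — crosses 180°.
Leg 4: +167.090° → +147.287°, shortest Δλ = -19.803° (west) — does not cross 180°.
Leg 5: +147.287° → -163.257°, shortest Δλ = 49.456° (east) — crosses 180°.
Total crossings: 3.

3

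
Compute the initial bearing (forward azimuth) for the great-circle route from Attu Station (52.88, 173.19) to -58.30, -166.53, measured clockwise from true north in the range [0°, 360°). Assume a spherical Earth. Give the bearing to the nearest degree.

Δλ = -166.53 − 173.19 = -339.72°; wrapped into (−180°, 180°]: 20.28°.
θ = atan2( sin Δλ · cos φ₂ , cos φ₁ · sin φ₂ − sin φ₁ · cos φ₂ · cos Δλ )
  = atan2(0.18213, -0.90648) = 168.639° → normalised to [0°, 360°): 168.639°.

169°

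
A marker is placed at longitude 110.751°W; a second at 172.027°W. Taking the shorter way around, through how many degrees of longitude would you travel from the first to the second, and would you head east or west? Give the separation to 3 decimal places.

Raw difference: -172.027 − -110.751 = -61.276°.
Normalise into (−180°, 180°]: -61.276° stays -61.276°.
Negative ⇒ the second point lies to the west; separation 61.276°.

61.276° west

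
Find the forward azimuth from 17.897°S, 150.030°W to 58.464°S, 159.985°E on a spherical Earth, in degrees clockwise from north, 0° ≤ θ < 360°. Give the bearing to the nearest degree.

Δλ = 159.985 − -150.030 = 310.015°; wrapped into (−180°, 180°]: -49.985°.
θ = atan2( sin Δλ · cos φ₂ , cos φ₁ · sin φ₂ − sin φ₁ · cos φ₂ · cos Δλ )
  = atan2(-0.40058, -0.70772) = -150.490° → normalised to [0°, 360°): 209.510°.

210°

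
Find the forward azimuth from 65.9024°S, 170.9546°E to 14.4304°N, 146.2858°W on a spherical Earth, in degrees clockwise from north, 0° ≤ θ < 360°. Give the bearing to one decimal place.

41.2°

Δλ = -146.2858 − 170.9546 = -317.2404°; wrapped into (−180°, 180°]: 42.7596°.
θ = atan2( sin Δλ · cos φ₂ , cos φ₁ · sin φ₂ − sin φ₁ · cos φ₂ · cos Δλ )
  = atan2(0.65750, 0.75083) = 41.209° → normalised to [0°, 360°): 41.209°.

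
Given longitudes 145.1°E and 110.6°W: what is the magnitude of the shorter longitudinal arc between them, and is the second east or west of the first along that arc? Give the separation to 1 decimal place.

Raw difference: -110.6 − 145.1 = -255.7°.
Normalise into (−180°, 180°]: -255.7° + 360° = 104.3°.
Positive ⇒ the second point lies to the east; separation 104.3°.

104.3° east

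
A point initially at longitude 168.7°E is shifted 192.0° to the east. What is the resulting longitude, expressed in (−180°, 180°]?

0.7°E

Start at +168.7°; shift +192.0° → +360.7°.
+360.7° lies outside (−180°, 180°]; subtract 360° → +0.7°.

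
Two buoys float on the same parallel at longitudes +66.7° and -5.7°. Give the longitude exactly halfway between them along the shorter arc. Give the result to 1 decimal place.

+30.5°

Signed shortest Δλ from +66.7° to -5.7° is -72.4°.
Midpoint longitude = +66.7° + (-72.4°)/2 = +66.7° − 36.2° = +30.5°.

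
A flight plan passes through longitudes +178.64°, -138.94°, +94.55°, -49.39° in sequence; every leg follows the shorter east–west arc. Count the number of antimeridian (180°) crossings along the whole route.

2

Leg 1: +178.64° → -138.94°, shortest Δλ = 42.42° (east) — crosses 180°.
Leg 2: -138.94° → +94.55°, shortest Δλ = -126.51° (west) — crosses 180°.
Leg 3: +94.55° → -49.39°, shortest Δλ = -143.94° (west) — does not cross 180°.
Total crossings: 2.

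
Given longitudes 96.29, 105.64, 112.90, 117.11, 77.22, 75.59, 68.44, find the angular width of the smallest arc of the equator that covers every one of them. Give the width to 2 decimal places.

48.67°

Sort the longitudes: +68.44°, +75.59°, +77.22°, +96.29°, +105.64°, +112.90°, +117.11°.
Eastward gaps between consecutive values (wrapping around): 7.15°, 1.63°, 19.07°, 9.35°, 7.26°, 4.21°, 311.33°.
Largest gap = 311.33° ⇒ minimal covering band is its complement: 360° − 311.33° = 48.67°.
Band runs from +68.44° eastward to +117.11°.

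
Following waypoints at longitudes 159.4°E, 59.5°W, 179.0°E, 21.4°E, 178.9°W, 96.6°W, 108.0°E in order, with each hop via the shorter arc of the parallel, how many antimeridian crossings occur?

Leg 1: +159.4° → -59.5°, shortest Δλ = 141.1° (east) — crosses 180°.
Leg 2: -59.5° → +179.0°, shortest Δλ = -121.5° (west) — crosses 180°.
Leg 3: +179.0° → +21.4°, shortest Δλ = -157.6° (west) — does not cross 180°.
Leg 4: +21.4° → -178.9°, shortest Δλ = 159.7° (east) — crosses 180°.
Leg 5: -178.9° → -96.6°, shortest Δλ = 82.3° (east) — does not cross 180°.
Leg 6: -96.6° → +108.0°, shortest Δλ = -155.4° (west) — crosses 180°.
Total crossings: 4.

4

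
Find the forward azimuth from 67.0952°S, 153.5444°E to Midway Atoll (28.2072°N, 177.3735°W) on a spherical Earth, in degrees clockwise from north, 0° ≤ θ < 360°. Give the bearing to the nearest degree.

26°

Δλ = -177.3735 − 153.5444 = -330.9179°; wrapped into (−180°, 180°]: 29.0821°.
θ = atan2( sin Δλ · cos φ₂ , cos φ₁ · sin φ₂ − sin φ₁ · cos φ₂ · cos Δλ )
  = atan2(0.42834, 0.89338) = 25.616° → normalised to [0°, 360°): 25.616°.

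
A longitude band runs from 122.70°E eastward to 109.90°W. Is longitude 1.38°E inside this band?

Band width going east from +122.70° to -109.90°: ((-109.90 − 122.70) mod 360) = 127.40°.
Offset of +1.38° east of the west edge: ((1.38 − 122.70) mod 360) = 238.68°.
238.68° > 127.40° ⇒ outside.

No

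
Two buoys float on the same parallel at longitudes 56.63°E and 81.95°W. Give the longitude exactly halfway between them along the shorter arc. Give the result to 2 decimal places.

12.66°W

Signed shortest Δλ from +56.63° to -81.95° is -138.58°.
Midpoint longitude = +56.63° + (-138.58°)/2 = +56.63° − 69.29° = -12.66°.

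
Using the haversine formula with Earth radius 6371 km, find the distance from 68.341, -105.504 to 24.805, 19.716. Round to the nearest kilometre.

8746 km

Δλ = 19.716 − -105.504 = 125.220°.
Δφ = 24.805 − 68.341 = -43.536°.
a = sin²(Δφ/2) + cos φ₁ · cos φ₂ · sin²(Δλ/2) = 0.401653.
c = 2·atan2(√a, √(1−a)) = 1.37281 rad → d = 6371·c ≈ 8746.19 km.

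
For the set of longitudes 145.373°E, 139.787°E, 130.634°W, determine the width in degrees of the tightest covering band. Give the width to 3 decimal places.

Sort the longitudes: -130.634°, +139.787°, +145.373°.
Eastward gaps between consecutive values (wrapping around): 270.421°, 5.586°, 83.993°.
Largest gap = 270.421° ⇒ minimal covering band is its complement: 360° − 270.421° = 89.579°.
Band runs from +139.787° eastward to -130.634°, crossing the antimeridian.

89.579°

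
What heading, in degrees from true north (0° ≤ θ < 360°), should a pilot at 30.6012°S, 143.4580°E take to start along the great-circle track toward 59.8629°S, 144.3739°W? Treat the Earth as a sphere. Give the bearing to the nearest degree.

144°

Δλ = -144.3739 − 143.4580 = -287.8319°; wrapped into (−180°, 180°]: 72.1681°.
θ = atan2( sin Δλ · cos φ₂ , cos φ₁ · sin φ₂ − sin φ₁ · cos φ₂ · cos Δλ )
  = atan2(0.47795, -0.66612) = 144.340° → normalised to [0°, 360°): 144.340°.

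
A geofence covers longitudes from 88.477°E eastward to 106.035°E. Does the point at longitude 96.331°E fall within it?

Band width going east from +88.477° to +106.035°: ((106.035 − 88.477) mod 360) = 17.558°.
Offset of +96.331° east of the west edge: ((96.331 − 88.477) mod 360) = 7.854°.
7.854° ≤ 17.558° ⇒ inside.

Yes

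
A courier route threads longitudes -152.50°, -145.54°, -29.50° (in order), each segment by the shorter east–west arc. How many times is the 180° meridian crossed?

0

Leg 1: -152.50° → -145.54°, shortest Δλ = 6.96° (east) — does not cross 180°.
Leg 2: -145.54° → -29.50°, shortest Δλ = 116.04° (east) — does not cross 180°.
Total crossings: 0.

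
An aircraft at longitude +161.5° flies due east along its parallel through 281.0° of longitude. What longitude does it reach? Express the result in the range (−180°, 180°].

Start at +161.5°; shift +281.0° → +442.5°.
+442.5° lies outside (−180°, 180°]; subtract 360° → +82.5°.

+82.5°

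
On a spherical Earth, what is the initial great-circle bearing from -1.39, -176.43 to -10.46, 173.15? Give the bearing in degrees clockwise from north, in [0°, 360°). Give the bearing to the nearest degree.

Δλ = 173.15 − -176.43 = 349.58°; wrapped into (−180°, 180°]: -10.42°.
θ = atan2( sin Δλ · cos φ₂ , cos φ₁ · sin φ₂ − sin φ₁ · cos φ₂ · cos Δλ )
  = atan2(-0.17786, -0.15803) = -131.623° → normalised to [0°, 360°): 228.377°.

228°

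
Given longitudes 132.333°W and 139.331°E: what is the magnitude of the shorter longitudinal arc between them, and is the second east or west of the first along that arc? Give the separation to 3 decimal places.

Raw difference: 139.331 − -132.333 = 271.664°.
Normalise into (−180°, 180°]: 271.664° − 360° = -88.336°.
Negative ⇒ the second point lies to the west; separation 88.336°.

88.336° west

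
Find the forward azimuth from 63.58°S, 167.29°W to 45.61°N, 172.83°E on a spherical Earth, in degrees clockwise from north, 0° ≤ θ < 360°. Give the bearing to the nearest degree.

Δλ = 172.83 − -167.29 = 340.12°; wrapped into (−180°, 180°]: -19.88°.
θ = atan2( sin Δλ · cos φ₂ , cos φ₁ · sin φ₂ − sin φ₁ · cos φ₂ · cos Δλ )
  = atan2(-0.23788, 0.90710) = -14.694° → normalised to [0°, 360°): 345.306°.

345°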